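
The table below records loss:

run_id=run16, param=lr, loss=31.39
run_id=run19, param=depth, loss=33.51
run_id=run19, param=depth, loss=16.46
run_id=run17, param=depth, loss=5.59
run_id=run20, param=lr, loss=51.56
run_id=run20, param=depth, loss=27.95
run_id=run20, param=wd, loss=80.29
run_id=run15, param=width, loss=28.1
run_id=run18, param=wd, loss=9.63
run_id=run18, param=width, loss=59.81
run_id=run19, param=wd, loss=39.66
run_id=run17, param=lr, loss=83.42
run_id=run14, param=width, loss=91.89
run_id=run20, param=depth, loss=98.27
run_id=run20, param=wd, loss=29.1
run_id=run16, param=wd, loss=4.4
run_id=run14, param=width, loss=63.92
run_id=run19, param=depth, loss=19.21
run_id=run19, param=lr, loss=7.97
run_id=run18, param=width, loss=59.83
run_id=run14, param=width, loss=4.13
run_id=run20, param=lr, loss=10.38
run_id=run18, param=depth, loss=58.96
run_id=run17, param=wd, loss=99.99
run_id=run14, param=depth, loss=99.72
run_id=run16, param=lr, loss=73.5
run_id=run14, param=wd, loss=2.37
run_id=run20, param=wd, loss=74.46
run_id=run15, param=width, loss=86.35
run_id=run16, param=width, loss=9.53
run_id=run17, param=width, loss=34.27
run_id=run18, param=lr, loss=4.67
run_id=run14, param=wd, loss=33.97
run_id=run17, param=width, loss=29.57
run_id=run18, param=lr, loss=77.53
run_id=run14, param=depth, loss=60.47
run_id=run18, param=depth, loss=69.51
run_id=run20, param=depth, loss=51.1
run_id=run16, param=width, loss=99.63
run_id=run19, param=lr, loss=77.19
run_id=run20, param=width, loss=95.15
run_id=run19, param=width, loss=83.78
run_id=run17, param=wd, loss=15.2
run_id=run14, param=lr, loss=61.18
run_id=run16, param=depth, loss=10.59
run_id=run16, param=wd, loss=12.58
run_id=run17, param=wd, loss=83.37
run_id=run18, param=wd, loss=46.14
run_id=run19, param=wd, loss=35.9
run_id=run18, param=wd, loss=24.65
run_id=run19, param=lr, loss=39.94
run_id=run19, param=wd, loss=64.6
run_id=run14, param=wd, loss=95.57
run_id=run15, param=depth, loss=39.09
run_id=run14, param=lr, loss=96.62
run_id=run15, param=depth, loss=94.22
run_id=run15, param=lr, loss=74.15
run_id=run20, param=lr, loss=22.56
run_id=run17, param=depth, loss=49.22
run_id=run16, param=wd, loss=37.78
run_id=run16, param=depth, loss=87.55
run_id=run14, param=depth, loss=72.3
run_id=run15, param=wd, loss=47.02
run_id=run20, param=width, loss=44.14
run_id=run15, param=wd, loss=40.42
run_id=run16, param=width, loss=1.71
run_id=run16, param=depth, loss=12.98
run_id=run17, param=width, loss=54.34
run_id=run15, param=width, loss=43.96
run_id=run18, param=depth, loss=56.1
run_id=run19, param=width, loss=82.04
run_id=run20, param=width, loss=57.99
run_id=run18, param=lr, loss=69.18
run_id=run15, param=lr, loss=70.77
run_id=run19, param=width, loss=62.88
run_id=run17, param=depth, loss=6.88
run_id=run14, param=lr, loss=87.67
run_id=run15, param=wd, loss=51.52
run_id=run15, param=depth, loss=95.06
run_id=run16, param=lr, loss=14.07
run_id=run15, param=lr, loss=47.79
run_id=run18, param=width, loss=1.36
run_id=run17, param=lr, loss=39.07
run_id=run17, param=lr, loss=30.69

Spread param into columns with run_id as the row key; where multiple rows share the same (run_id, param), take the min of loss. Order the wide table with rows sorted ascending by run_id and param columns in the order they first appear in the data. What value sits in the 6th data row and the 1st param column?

With rows sorted ascending by run_id, row 6 is run_id=run19. param columns in first-appearance order: lr, depth, wd, width; column 1 is lr.
Long rows with run_id=run19, param=lr: min(7.97, 77.19, 39.94) = 7.97.

7.97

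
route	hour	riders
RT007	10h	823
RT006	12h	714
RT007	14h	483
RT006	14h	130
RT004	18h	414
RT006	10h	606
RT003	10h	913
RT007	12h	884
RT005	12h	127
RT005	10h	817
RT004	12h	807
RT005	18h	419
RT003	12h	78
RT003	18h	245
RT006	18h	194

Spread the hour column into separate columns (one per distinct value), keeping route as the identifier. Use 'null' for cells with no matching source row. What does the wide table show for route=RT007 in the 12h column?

The long row with route=RT007, hour=12h has riders=884.

884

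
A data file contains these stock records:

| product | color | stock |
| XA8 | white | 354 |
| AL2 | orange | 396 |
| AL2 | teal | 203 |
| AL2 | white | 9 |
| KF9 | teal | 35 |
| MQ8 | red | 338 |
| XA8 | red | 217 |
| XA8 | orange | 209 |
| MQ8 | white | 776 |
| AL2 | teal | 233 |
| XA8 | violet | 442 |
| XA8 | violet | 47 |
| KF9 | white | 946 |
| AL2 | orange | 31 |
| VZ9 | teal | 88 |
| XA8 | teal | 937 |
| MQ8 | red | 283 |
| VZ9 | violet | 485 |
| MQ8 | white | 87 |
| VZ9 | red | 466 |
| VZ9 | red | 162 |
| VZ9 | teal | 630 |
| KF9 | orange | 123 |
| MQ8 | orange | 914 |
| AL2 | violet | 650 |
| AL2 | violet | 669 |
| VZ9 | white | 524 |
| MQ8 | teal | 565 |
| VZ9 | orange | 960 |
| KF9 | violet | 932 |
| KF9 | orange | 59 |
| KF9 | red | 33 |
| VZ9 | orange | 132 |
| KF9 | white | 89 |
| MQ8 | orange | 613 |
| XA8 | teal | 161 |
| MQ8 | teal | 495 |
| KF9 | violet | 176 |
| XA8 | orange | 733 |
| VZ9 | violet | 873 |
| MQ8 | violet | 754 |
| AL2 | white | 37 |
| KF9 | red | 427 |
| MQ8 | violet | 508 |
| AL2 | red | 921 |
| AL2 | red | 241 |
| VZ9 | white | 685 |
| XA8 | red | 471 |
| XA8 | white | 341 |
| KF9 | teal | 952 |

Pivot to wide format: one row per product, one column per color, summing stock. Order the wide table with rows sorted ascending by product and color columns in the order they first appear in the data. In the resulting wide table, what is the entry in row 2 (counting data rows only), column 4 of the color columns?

With rows sorted ascending by product, row 2 is product=KF9. color columns in first-appearance order: white, orange, teal, red, violet; column 4 is red.
Long rows with product=KF9, color=red: 33 + 427 = 460.

460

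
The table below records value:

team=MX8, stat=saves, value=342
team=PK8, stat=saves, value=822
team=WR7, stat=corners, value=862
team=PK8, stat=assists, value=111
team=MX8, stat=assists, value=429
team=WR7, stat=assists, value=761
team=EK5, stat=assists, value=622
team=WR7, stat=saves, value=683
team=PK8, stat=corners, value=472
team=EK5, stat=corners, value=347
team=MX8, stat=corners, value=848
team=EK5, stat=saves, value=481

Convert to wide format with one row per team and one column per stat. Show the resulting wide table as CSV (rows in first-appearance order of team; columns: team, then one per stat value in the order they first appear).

team,saves,corners,assists
MX8,342,848,429
PK8,822,472,111
WR7,683,862,761
EK5,481,347,622

Columns: team plus the 3 distinct stat values (saves, corners, assists).
For example, row MX8 column saves takes value=342 from the long row (MX8, saves).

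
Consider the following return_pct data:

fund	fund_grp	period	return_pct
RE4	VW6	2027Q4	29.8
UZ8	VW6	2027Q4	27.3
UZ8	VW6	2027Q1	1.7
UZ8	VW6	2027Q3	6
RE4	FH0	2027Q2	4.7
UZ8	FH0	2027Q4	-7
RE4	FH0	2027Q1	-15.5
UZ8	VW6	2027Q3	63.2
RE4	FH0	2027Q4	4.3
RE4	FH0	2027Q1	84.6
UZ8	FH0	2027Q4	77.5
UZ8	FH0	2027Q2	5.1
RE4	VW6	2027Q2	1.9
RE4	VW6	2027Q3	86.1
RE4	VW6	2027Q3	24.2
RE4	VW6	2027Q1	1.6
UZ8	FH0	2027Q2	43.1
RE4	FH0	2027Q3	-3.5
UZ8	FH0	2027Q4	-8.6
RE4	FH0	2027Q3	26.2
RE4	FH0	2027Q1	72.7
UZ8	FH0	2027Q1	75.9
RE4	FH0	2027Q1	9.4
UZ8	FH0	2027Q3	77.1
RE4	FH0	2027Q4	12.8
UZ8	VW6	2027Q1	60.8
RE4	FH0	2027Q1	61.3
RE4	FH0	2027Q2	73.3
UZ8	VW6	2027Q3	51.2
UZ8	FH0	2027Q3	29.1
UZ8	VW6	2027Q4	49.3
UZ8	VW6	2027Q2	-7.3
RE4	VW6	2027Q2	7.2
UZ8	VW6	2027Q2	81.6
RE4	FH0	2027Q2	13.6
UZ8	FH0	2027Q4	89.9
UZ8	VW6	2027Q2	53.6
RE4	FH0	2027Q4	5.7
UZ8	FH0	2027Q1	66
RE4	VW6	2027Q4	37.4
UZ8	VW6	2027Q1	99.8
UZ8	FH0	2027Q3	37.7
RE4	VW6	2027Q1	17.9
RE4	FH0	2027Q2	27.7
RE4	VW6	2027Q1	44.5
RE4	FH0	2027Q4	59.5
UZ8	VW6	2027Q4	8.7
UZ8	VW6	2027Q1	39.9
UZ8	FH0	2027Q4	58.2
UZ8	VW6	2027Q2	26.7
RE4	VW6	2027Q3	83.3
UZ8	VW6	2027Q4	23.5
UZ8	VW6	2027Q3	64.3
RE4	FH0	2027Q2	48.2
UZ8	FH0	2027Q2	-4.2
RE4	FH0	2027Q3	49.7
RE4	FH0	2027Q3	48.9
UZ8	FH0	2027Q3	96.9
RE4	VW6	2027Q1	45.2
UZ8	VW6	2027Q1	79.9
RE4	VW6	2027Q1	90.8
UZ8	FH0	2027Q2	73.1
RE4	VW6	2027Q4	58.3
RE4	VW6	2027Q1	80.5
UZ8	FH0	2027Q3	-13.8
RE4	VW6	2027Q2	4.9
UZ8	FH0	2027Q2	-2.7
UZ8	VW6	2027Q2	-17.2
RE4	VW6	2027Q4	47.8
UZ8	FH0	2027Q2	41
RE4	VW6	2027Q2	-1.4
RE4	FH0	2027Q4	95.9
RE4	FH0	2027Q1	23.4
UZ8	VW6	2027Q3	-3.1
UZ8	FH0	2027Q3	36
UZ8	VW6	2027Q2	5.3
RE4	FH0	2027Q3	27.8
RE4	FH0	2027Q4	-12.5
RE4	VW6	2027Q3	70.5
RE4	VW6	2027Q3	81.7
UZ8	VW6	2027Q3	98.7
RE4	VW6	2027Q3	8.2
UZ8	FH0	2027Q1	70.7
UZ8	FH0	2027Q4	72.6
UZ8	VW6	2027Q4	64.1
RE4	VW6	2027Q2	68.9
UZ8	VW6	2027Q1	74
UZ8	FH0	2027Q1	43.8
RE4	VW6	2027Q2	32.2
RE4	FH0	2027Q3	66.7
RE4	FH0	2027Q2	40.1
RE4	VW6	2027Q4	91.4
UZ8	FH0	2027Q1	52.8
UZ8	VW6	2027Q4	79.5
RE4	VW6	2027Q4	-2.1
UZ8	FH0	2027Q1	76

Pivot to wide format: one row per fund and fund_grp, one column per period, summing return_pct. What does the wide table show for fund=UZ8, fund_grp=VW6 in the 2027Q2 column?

142.7

Rows with fund=UZ8, fund_grp=VW6 and period=2027Q2: return_pct values are -7.3, 81.6, 53.6, 26.7, -17.2, 5.3.
-7.3 + 81.6 + 53.6 + 26.7 + -17.2 + 5.3 = 142.7.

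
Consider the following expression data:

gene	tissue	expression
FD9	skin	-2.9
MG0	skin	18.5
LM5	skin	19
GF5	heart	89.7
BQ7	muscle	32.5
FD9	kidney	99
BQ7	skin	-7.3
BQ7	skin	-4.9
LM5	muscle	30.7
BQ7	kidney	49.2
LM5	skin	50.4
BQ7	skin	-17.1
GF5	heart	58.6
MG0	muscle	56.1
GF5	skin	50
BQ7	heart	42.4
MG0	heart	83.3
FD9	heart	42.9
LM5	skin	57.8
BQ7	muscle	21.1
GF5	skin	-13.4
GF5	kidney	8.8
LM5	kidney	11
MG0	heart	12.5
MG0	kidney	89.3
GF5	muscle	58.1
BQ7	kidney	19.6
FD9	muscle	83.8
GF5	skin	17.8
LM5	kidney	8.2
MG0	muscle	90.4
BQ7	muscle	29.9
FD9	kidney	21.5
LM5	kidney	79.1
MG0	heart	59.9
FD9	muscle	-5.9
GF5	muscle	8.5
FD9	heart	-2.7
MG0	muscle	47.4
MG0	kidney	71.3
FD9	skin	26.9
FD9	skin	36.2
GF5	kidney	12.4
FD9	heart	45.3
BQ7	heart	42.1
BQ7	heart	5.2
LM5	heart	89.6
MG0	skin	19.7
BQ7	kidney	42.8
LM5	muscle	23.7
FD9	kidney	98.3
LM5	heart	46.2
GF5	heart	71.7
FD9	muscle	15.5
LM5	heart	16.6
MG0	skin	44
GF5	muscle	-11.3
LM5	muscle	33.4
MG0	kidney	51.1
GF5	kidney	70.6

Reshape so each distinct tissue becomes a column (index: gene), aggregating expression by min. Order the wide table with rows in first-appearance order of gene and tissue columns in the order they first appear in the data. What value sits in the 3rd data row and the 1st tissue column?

With rows in first-appearance order of gene, row 3 is gene=LM5. tissue columns in first-appearance order: skin, heart, muscle, kidney; column 1 is skin.
Long rows with gene=LM5, tissue=skin: min(19, 50.4, 57.8) = 19.

19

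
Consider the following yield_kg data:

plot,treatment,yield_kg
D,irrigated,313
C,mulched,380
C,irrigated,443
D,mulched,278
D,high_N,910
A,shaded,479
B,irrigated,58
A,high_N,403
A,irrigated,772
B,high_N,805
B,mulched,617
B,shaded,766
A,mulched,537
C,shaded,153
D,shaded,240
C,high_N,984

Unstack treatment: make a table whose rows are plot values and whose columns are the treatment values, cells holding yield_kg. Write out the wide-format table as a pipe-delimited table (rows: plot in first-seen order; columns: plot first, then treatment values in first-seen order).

| plot | irrigated | mulched | high_N | shaded |
| D | 313 | 278 | 910 | 240 |
| C | 443 | 380 | 984 | 153 |
| A | 772 | 537 | 403 | 479 |
| B | 58 | 617 | 805 | 766 |

Columns: plot plus the 4 distinct treatment values (irrigated, mulched, high_N, shaded).
For example, row D column irrigated takes yield_kg=313 from the long row (D, irrigated).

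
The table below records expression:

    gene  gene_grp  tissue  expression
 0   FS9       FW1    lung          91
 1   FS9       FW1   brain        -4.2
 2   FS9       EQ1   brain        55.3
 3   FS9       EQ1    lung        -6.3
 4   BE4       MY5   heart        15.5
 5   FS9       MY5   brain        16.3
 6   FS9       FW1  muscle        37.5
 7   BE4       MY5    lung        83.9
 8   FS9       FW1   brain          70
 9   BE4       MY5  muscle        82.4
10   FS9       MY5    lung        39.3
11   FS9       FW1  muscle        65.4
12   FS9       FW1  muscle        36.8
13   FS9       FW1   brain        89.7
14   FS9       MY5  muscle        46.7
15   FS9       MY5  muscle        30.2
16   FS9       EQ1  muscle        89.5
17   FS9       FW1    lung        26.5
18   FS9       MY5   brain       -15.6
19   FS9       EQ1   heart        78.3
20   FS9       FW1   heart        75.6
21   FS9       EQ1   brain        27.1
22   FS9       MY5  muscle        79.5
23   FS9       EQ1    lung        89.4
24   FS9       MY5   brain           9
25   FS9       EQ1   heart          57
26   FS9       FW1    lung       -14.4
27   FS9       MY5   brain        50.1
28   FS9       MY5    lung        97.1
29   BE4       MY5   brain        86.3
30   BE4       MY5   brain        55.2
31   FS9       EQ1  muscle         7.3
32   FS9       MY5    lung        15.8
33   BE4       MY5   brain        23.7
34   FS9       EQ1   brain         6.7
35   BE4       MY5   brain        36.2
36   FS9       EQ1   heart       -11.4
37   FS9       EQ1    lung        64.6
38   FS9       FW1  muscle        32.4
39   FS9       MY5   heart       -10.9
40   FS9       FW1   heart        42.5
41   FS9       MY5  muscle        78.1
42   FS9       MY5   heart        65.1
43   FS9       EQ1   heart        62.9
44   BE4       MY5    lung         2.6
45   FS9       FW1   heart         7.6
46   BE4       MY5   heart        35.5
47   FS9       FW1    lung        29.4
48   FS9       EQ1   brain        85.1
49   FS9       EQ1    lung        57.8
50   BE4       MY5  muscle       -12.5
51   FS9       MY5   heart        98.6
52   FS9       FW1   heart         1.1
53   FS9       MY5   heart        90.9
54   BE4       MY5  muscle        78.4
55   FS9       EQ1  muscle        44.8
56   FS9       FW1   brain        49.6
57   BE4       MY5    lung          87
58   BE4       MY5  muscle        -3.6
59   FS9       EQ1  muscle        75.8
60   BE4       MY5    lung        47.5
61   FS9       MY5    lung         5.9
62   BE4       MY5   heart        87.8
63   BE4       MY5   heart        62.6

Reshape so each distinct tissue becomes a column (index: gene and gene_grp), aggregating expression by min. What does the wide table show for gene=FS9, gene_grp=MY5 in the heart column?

Rows with gene=FS9, gene_grp=MY5 and tissue=heart: expression values are -10.9, 65.1, 98.6, 90.9.
min(-10.9, 65.1, 98.6, 90.9) = -10.9.

-10.9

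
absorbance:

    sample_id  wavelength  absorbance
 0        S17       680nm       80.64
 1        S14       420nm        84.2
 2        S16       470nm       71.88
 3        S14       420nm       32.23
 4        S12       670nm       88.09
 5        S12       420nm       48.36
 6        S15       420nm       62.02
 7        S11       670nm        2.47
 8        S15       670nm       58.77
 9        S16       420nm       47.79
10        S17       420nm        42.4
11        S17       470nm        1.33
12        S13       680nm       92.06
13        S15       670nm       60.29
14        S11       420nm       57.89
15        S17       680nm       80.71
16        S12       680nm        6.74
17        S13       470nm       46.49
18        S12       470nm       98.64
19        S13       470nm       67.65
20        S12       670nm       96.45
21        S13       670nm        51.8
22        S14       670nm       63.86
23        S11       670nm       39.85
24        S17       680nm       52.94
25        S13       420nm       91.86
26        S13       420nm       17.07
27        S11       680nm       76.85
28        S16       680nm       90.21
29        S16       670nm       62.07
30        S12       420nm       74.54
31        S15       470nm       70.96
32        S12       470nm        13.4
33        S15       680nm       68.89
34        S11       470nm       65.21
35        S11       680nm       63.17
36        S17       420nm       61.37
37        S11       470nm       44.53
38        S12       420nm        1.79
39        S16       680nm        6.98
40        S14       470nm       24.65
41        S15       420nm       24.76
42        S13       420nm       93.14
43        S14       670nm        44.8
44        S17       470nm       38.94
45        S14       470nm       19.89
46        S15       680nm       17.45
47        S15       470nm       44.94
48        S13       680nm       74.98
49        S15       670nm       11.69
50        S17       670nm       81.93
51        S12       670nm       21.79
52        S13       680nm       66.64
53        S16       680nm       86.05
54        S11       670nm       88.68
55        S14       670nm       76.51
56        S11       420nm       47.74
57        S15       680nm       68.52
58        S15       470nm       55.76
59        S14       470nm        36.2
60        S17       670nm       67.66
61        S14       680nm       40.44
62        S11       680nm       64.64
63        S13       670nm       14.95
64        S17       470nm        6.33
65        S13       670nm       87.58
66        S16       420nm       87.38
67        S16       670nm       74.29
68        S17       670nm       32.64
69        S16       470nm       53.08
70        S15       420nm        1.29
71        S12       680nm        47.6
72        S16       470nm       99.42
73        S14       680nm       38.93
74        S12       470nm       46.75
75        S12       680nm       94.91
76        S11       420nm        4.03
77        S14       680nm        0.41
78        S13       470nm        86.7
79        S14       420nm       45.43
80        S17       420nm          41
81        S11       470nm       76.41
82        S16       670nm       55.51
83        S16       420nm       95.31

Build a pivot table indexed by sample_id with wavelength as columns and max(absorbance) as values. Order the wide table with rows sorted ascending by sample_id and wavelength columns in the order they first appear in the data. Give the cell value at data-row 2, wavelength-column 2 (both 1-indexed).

With rows sorted ascending by sample_id, row 2 is sample_id=S12. wavelength columns in first-appearance order: 680nm, 420nm, 470nm, 670nm; column 2 is 420nm.
Long rows with sample_id=S12, wavelength=420nm: max(48.36, 74.54, 1.79) = 74.54.

74.54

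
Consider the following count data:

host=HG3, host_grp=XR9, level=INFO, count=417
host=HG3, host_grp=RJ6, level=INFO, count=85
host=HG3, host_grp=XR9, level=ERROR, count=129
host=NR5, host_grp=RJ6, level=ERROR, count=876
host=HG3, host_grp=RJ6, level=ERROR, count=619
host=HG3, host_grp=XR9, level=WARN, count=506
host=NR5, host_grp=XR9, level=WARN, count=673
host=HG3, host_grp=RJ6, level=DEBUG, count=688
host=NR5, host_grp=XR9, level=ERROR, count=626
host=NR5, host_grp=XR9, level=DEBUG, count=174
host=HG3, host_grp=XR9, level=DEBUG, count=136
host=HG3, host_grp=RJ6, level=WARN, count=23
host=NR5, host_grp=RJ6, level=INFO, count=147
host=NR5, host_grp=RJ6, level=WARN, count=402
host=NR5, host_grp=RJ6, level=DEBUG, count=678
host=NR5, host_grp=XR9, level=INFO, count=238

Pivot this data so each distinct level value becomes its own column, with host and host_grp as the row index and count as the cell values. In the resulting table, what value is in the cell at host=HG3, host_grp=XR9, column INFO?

417

Wide layout: rows indexed by host and host_grp, columns are the 4 distinct level values (INFO, ERROR, WARN, DEBUG).
Cell (host=HG3, host_grp=XR9, level=INFO) draws from the long row where host=HG3, host_grp=XR9 and level=INFO, which has count=417.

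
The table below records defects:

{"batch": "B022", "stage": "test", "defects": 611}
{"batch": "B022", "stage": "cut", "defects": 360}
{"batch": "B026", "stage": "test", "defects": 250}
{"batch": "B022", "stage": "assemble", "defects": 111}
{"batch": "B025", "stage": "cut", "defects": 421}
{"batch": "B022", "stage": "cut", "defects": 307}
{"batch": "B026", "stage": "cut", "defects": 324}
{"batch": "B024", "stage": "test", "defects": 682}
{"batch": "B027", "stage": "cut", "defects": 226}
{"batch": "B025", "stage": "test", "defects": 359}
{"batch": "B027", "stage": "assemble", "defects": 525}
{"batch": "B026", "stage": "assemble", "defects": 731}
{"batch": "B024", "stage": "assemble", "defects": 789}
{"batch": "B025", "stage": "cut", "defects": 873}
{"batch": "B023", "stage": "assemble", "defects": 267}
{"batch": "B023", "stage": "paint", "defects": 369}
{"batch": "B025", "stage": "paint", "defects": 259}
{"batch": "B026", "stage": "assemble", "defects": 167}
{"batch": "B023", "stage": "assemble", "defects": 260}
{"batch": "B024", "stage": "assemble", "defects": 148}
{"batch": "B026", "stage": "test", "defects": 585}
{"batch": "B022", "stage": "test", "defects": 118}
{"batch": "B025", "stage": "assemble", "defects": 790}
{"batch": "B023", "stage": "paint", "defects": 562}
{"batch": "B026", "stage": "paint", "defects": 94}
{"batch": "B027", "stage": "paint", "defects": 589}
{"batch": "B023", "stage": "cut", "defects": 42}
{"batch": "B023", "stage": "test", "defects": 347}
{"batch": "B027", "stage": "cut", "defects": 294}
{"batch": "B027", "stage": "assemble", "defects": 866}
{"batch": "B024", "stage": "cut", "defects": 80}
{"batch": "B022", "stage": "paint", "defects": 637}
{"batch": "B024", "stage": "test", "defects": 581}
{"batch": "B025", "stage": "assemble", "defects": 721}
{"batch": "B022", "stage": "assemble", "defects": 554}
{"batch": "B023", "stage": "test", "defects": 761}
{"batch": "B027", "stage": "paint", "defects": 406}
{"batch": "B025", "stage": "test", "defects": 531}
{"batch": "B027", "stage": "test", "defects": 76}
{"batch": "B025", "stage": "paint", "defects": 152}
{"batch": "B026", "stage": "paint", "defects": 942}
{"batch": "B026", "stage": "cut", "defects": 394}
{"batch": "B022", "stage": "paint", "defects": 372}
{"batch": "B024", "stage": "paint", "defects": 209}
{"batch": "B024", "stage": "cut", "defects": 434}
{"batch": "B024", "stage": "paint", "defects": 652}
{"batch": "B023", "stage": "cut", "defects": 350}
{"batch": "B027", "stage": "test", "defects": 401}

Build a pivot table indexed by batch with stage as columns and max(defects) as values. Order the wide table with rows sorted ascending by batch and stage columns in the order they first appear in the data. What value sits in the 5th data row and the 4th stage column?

942

With rows sorted ascending by batch, row 5 is batch=B026. stage columns in first-appearance order: test, cut, assemble, paint; column 4 is paint.
Long rows with batch=B026, stage=paint: max(94, 942) = 942.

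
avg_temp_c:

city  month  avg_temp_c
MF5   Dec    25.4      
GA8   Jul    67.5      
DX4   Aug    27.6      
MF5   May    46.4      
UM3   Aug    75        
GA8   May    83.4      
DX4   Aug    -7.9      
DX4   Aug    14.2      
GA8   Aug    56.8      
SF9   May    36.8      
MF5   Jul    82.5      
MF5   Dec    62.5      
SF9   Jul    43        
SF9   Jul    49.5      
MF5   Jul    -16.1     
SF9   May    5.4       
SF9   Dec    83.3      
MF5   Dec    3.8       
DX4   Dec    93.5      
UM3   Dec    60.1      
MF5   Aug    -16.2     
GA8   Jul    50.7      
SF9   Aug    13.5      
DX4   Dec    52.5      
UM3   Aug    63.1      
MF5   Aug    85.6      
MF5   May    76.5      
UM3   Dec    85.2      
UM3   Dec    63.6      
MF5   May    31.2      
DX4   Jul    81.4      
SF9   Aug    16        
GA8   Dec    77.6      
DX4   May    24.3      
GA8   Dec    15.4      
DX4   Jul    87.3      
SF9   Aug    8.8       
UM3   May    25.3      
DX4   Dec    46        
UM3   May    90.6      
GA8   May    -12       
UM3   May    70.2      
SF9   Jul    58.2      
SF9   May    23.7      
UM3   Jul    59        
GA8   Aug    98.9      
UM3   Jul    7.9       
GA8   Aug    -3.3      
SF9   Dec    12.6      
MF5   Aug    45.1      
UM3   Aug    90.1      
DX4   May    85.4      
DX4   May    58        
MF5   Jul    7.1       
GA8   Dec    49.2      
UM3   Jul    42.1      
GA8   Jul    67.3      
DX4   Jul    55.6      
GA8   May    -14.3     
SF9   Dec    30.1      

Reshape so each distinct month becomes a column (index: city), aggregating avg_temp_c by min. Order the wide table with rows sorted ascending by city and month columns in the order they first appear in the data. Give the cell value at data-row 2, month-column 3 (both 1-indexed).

With rows sorted ascending by city, row 2 is city=GA8. month columns in first-appearance order: Dec, Jul, Aug, May; column 3 is Aug.
Long rows with city=GA8, month=Aug: min(56.8, 98.9, -3.3) = -3.3.

-3.3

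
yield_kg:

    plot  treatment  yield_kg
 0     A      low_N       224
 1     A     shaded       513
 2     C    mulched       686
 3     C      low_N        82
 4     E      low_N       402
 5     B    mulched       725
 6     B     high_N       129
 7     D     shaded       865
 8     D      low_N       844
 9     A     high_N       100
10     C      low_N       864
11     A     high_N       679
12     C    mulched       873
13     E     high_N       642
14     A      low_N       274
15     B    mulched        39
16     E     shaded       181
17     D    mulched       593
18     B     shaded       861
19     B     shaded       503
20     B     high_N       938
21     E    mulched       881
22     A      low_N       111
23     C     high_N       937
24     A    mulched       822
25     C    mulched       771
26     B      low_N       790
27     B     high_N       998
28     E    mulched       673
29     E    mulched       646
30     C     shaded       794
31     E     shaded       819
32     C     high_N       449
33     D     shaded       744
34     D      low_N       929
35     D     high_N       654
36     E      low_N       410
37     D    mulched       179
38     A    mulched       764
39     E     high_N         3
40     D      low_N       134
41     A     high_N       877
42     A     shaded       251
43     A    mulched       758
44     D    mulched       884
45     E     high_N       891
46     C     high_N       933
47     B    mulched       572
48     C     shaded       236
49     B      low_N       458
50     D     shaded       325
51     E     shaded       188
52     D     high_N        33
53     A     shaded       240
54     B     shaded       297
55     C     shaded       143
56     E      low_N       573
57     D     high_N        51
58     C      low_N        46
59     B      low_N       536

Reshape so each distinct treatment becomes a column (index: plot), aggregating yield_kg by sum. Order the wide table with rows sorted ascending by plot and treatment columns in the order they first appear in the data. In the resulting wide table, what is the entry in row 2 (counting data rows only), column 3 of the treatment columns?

With rows sorted ascending by plot, row 2 is plot=B. treatment columns in first-appearance order: low_N, shaded, mulched, high_N; column 3 is mulched.
Long rows with plot=B, treatment=mulched: 725 + 39 + 572 = 1336.

1336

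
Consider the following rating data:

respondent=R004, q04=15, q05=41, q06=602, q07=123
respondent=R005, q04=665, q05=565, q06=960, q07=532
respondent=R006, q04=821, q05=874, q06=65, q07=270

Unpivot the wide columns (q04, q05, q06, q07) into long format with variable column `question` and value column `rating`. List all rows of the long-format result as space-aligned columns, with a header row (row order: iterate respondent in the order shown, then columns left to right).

respondent  question  rating
R004        q04       15    
R004        q05       41    
R004        q06       602   
R004        q07       123   
R005        q04       665   
R005        q05       565   
R005        q06       960   
R005        q07       532   
R006        q04       821   
R006        q05       874   
R006        q06       65    
R006        q07       270   

Each (respondent, column) pair becomes one row: 3 × 4 = 12 rows.
For example, (R004, q04) → rating=15.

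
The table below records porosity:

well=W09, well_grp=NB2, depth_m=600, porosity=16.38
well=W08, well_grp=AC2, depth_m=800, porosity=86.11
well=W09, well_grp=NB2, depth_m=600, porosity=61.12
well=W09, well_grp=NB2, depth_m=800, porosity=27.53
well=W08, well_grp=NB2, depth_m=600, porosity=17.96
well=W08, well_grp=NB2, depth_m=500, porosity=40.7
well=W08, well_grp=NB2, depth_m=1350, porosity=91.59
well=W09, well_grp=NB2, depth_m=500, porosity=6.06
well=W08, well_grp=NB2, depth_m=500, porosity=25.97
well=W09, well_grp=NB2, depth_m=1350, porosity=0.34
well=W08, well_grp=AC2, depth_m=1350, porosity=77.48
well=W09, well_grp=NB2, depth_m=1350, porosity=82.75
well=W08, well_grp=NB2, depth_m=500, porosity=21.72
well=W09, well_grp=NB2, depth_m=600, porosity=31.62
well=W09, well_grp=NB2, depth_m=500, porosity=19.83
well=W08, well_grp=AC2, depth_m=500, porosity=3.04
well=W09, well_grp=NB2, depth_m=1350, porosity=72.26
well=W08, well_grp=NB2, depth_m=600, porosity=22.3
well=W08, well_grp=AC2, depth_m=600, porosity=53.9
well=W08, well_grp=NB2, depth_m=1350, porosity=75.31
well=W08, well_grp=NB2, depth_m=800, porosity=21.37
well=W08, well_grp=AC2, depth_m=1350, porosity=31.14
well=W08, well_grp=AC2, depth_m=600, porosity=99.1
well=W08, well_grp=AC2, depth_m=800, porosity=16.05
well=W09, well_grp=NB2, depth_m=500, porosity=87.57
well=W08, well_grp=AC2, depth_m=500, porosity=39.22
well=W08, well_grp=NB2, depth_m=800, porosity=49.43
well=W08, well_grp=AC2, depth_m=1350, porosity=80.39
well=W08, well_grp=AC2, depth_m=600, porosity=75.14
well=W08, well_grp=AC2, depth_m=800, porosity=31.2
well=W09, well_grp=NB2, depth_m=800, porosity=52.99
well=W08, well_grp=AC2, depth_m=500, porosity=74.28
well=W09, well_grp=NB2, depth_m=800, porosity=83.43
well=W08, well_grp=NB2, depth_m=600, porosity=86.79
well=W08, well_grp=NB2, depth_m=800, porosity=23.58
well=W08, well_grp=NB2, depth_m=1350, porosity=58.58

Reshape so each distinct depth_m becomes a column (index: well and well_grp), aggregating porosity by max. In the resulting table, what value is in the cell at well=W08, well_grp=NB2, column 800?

49.43

Rows with well=W08, well_grp=NB2 and depth_m=800: porosity values are 21.37, 49.43, 23.58.
max(21.37, 49.43, 23.58) = 49.43.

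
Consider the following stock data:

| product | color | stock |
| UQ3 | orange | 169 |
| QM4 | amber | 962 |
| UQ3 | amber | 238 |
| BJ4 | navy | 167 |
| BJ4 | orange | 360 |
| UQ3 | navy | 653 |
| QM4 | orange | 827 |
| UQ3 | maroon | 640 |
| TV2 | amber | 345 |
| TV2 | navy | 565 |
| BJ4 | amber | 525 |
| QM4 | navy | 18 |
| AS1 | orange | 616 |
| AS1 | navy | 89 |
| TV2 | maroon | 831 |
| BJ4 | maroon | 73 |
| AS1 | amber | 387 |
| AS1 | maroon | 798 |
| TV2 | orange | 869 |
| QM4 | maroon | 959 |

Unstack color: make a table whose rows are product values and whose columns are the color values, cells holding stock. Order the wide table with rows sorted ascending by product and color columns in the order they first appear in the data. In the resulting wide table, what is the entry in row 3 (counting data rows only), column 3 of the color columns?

18

With rows sorted ascending by product, row 3 is product=QM4. color columns in first-appearance order: orange, amber, navy, maroon; column 3 is navy.
Long rows with product=QM4, color=navy: stock = 18.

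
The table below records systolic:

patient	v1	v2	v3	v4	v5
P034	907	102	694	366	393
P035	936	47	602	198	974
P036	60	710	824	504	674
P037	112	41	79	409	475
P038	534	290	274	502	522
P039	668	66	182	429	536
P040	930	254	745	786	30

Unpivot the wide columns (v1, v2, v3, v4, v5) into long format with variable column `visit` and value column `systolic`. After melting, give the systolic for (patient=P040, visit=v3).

745

Unpivoting turns each (patient, wide-column) pair into one long row.
The wide cell at row P040, column v3 holds 745, so the long row (P040, v3) has systolic=745.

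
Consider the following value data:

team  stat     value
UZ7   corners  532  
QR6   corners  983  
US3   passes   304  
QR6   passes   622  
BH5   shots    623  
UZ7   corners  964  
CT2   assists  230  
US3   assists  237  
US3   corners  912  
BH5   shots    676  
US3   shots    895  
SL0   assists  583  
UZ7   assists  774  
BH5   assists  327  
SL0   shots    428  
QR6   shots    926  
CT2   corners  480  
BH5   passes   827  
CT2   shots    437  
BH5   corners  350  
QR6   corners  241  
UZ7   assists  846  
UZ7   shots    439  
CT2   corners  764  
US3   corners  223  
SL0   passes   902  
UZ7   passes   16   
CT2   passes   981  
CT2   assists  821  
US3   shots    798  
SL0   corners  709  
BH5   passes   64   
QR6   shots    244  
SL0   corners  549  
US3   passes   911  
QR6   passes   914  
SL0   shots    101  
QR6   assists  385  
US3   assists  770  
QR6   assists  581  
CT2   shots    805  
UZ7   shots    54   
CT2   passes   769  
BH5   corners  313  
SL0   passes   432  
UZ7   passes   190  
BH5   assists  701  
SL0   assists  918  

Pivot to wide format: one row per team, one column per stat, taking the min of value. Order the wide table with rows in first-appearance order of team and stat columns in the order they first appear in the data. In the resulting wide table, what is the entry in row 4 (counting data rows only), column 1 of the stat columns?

313

With rows in first-appearance order of team, row 4 is team=BH5. stat columns in first-appearance order: corners, passes, shots, assists; column 1 is corners.
Long rows with team=BH5, stat=corners: min(350, 313) = 313.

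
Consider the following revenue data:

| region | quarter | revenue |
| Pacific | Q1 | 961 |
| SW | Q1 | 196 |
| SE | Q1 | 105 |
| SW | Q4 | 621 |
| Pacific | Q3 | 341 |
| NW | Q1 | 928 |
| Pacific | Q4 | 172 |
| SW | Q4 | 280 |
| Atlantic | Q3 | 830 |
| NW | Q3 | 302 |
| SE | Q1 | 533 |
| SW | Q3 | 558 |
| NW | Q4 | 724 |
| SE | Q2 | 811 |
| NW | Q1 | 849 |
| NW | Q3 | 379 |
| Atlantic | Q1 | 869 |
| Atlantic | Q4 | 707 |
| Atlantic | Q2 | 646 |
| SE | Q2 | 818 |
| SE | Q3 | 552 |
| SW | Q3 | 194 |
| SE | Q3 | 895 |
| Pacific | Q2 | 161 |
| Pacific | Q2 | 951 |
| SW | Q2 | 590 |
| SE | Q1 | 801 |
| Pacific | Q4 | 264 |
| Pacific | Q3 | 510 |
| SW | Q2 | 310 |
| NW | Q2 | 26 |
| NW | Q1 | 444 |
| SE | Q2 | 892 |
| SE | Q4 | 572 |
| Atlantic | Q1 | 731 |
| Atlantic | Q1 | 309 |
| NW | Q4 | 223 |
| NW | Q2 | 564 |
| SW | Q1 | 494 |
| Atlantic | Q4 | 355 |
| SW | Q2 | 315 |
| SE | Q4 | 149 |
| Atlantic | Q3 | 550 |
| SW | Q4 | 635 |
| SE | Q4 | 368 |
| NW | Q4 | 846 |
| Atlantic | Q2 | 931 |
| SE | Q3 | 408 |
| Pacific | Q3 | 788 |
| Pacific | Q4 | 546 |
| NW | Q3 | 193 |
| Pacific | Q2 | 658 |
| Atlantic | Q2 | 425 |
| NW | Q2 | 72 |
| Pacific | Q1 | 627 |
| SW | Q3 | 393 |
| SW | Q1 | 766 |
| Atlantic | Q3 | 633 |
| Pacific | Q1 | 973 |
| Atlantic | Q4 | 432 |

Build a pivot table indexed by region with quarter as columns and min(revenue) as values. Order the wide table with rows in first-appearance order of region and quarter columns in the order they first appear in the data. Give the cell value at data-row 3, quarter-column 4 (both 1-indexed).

With rows in first-appearance order of region, row 3 is region=SE. quarter columns in first-appearance order: Q1, Q4, Q3, Q2; column 4 is Q2.
Long rows with region=SE, quarter=Q2: min(811, 818, 892) = 811.

811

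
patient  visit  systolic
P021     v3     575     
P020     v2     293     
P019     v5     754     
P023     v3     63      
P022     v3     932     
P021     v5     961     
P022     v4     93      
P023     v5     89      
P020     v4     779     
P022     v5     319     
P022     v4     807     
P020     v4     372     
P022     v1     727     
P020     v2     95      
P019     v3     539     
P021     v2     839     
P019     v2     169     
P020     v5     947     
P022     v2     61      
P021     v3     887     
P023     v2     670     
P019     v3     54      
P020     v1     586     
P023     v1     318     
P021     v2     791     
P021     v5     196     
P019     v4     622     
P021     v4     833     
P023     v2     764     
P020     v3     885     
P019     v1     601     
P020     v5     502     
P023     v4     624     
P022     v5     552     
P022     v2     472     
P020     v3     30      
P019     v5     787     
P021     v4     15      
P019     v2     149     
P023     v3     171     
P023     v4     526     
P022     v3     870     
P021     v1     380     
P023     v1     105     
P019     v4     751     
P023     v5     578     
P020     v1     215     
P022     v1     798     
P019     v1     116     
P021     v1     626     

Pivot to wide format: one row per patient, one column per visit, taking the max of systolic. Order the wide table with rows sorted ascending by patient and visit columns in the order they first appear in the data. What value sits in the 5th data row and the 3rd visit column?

With rows sorted ascending by patient, row 5 is patient=P023. visit columns in first-appearance order: v3, v2, v5, v4, v1; column 3 is v5.
Long rows with patient=P023, visit=v5: max(89, 578) = 578.

578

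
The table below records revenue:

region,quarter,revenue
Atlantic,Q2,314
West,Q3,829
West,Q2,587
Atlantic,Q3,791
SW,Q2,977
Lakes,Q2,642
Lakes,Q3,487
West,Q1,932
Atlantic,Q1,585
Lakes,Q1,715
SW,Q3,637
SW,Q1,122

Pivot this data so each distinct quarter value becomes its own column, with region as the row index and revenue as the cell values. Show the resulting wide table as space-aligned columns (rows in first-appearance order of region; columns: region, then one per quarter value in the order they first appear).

region    Q2   Q3   Q1 
Atlantic  314  791  585
West      587  829  932
SW        977  637  122
Lakes     642  487  715

Columns: region plus the 3 distinct quarter values (Q2, Q3, Q1).
For example, row Atlantic column Q2 takes revenue=314 from the long row (Atlantic, Q2).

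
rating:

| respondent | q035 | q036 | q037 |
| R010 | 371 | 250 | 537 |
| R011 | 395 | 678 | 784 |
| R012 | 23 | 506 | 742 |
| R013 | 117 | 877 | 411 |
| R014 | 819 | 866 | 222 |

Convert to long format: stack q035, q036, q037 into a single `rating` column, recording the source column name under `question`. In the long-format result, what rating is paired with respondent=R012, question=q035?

Unpivoting turns each (respondent, wide-column) pair into one long row.
The wide cell at row R012, column q035 holds 23, so the long row (R012, q035) has rating=23.

23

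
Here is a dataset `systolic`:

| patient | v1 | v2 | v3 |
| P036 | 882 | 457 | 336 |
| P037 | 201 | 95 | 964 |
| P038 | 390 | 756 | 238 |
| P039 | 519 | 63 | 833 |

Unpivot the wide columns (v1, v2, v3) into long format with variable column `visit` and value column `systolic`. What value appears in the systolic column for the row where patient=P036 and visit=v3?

Unpivoting turns each (patient, wide-column) pair into one long row.
The wide cell at row P036, column v3 holds 336, so the long row (P036, v3) has systolic=336.

336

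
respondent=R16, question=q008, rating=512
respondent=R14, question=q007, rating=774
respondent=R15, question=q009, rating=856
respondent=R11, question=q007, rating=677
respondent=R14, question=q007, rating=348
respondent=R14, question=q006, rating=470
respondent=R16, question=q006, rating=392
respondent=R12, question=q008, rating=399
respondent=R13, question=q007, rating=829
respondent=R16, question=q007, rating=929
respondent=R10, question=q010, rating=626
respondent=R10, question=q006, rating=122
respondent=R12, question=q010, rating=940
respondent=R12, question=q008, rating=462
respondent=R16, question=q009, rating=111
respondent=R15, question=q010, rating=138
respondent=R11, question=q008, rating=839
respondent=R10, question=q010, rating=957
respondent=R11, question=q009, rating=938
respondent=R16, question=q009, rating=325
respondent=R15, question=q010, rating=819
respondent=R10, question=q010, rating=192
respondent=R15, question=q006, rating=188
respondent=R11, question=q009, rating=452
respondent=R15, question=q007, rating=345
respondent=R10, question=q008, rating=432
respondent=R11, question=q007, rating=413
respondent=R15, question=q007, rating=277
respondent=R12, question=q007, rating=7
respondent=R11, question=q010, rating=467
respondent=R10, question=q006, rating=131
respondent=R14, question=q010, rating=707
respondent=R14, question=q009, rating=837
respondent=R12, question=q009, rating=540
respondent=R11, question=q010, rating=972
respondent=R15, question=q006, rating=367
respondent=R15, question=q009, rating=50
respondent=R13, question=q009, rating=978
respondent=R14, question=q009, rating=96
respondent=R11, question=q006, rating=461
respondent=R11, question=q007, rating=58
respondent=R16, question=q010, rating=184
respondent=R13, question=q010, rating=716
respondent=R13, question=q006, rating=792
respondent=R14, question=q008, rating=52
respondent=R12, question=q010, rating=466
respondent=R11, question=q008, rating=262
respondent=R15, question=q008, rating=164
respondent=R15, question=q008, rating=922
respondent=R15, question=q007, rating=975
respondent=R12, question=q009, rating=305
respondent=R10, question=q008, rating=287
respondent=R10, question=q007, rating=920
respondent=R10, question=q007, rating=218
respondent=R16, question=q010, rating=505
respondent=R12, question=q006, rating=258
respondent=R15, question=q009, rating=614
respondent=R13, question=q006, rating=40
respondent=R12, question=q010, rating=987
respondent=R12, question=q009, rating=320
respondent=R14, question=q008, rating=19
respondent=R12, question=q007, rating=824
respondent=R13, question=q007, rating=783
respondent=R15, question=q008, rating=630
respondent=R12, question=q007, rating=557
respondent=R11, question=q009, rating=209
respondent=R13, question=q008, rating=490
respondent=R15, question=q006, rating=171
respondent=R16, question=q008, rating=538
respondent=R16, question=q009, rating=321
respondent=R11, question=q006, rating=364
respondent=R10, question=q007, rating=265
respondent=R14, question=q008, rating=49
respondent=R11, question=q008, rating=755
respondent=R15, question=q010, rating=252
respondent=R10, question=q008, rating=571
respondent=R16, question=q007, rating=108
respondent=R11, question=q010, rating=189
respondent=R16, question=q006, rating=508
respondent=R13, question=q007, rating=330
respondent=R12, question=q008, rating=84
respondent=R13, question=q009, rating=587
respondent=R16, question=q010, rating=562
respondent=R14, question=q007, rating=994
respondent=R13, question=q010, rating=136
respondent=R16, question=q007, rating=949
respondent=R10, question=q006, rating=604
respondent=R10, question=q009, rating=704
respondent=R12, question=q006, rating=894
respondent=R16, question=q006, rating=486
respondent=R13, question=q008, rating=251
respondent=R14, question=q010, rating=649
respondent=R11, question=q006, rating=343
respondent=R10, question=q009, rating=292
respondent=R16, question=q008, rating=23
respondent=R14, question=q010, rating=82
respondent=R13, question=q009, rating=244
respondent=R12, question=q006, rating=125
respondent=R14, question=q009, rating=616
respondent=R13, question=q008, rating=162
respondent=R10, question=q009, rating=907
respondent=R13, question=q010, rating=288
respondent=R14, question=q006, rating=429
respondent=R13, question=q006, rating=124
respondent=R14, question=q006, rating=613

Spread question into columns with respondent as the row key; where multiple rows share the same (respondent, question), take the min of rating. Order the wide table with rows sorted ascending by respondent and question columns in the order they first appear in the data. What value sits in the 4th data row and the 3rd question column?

With rows sorted ascending by respondent, row 4 is respondent=R13. question columns in first-appearance order: q008, q007, q009, q006, q010; column 3 is q009.
Long rows with respondent=R13, question=q009: min(978, 587, 244) = 244.

244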